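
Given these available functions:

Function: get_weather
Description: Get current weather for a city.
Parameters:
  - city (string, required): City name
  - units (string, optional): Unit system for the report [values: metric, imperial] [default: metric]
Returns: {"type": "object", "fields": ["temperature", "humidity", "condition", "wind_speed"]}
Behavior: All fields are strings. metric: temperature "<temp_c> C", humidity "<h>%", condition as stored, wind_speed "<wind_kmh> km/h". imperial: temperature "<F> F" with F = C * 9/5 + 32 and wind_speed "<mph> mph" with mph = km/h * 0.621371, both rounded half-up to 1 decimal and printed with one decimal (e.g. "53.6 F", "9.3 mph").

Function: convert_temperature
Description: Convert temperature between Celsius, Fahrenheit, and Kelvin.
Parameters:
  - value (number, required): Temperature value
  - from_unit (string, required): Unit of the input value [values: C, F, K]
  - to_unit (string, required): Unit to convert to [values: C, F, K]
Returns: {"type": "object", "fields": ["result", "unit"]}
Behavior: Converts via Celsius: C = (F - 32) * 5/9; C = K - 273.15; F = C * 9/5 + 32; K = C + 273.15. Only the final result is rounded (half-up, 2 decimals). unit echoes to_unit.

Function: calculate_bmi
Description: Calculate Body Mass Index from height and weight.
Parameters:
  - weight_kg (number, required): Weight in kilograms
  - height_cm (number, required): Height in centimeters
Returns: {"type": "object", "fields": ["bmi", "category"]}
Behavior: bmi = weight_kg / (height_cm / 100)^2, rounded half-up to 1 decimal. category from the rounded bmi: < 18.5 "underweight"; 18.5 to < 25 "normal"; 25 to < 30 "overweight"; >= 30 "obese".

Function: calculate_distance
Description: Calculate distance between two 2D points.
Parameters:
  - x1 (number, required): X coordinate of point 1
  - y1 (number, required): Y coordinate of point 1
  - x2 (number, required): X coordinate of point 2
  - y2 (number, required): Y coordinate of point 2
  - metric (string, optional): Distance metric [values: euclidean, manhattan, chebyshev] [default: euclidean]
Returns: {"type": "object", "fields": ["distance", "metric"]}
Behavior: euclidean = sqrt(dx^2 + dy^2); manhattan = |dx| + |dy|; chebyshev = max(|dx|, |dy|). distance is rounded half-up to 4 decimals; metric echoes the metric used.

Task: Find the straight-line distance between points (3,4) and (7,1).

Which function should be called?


The task needs a function whose description is: Calculate distance between two 2D points.
calculate_distance


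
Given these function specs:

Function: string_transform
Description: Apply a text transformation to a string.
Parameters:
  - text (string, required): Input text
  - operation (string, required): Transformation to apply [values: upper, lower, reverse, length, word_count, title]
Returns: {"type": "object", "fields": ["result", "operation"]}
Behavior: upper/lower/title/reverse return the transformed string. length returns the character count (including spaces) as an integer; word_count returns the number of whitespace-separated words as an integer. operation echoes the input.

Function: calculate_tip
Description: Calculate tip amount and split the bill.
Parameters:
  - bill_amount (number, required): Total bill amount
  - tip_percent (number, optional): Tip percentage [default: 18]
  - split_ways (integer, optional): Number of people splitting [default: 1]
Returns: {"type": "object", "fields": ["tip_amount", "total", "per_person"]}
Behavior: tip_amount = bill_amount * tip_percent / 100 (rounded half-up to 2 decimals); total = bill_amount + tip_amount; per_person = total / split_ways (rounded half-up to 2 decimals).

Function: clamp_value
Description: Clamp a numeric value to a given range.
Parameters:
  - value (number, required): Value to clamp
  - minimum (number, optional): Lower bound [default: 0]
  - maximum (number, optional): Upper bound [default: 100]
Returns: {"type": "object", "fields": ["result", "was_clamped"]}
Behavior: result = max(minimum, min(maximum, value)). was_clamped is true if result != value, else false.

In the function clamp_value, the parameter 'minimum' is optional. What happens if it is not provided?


The clamp_value spec declares:
  - minimum (number, optional): Lower bound [default: 0]
It defaults to 0


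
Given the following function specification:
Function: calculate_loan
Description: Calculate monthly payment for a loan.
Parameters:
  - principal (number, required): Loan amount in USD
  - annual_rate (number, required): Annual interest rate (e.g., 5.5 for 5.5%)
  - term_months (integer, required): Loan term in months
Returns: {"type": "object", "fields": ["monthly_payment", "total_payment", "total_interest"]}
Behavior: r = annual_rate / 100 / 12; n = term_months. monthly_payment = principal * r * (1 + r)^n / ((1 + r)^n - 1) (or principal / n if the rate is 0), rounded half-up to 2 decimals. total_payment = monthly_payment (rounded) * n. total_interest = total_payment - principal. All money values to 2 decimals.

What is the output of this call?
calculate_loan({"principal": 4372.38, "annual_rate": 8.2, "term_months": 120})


r = 8.2 / 100 / 12 = 0.006833333333 (keep full precision)
(1 + r)^120 = 2.26417631
monthly_payment = 4372.38 * 0.006833333333 * 2.26417631 / (2.26417631 - 1) = 53.512236 -> 53.51
total_payment = 53.51 * 120 = 6421.20
total_interest = 6421.20 - 4372.38 = 2048.82
Output:
{"monthly_payment": 53.51, "total_payment": 6421.2, "total_interest": 2048.82}


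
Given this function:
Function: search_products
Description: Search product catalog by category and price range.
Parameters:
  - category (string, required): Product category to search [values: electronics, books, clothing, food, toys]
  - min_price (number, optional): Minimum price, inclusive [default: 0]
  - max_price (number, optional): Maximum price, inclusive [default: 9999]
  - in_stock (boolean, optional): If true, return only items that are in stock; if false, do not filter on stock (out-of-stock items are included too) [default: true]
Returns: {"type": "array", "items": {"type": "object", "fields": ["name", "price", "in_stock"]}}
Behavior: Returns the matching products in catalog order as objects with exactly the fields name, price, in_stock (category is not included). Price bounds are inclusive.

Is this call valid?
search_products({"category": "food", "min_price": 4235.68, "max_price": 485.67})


Checking all required parameters present and types match... All valid.
Valid


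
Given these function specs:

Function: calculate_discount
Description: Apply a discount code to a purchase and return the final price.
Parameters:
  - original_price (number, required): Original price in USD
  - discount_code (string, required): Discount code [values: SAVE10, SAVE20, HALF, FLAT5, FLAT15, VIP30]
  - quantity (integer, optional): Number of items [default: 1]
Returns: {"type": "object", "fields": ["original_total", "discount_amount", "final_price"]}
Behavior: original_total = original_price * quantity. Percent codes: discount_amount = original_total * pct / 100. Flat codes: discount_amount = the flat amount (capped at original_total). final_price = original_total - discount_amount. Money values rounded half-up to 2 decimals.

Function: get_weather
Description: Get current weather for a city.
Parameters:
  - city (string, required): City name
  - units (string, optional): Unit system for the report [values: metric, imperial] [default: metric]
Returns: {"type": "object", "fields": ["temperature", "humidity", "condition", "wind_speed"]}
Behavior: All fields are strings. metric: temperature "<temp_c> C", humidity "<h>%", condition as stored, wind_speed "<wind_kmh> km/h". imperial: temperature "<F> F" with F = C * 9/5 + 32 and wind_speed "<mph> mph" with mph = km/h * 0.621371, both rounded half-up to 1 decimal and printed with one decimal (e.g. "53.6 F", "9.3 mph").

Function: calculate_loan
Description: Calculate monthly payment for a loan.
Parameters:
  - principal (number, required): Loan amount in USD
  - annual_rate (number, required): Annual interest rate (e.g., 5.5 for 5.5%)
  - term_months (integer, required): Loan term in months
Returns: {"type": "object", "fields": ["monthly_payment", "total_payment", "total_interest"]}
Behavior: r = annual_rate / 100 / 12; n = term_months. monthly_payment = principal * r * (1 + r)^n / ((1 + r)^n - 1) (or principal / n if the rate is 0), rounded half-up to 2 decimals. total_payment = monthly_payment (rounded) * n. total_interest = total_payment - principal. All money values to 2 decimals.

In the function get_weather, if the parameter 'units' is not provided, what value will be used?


The get_weather spec declares:
  - units (string, optional): Unit system for the report [values: metric, imperial] [default: metric]
Default:
metric


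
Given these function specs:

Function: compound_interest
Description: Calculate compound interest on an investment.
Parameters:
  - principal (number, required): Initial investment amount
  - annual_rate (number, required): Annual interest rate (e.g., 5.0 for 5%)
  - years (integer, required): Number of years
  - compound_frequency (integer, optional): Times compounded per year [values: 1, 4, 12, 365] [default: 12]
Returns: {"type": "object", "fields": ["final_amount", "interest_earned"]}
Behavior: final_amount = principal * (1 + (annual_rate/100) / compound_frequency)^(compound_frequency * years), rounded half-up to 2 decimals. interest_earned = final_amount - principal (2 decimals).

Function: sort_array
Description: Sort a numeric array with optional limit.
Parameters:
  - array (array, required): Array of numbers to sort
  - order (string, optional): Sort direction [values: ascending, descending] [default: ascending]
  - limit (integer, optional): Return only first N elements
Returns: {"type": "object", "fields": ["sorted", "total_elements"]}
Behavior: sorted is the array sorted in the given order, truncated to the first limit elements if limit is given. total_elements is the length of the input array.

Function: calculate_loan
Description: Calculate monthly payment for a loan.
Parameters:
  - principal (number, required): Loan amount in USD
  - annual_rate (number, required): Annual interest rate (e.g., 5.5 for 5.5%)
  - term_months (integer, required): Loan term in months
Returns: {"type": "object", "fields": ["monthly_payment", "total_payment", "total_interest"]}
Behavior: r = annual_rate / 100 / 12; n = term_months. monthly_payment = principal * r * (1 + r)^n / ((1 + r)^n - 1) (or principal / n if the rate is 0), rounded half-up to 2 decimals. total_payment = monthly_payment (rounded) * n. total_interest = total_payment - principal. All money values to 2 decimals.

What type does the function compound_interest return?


The compound_interest spec declares Returns: {"type": "object", "fields": ["final_amount", "interest_earned"]}
Type:
object


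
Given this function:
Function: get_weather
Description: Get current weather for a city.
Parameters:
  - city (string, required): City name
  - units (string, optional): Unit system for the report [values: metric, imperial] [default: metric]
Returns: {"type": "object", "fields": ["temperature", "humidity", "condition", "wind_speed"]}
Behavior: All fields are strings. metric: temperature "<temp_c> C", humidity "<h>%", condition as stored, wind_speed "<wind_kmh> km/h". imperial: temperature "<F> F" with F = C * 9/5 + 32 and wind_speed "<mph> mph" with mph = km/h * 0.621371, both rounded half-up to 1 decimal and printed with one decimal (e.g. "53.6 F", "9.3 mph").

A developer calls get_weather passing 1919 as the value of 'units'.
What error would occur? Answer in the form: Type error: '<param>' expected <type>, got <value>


Spec: 'units' is declared as string; 1919 is an integer.
Type error: 'units' expected string, got 1919


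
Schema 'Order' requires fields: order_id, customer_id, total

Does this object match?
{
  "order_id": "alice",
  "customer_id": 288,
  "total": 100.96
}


Checking required fields... All present.
Valid - all required fields present


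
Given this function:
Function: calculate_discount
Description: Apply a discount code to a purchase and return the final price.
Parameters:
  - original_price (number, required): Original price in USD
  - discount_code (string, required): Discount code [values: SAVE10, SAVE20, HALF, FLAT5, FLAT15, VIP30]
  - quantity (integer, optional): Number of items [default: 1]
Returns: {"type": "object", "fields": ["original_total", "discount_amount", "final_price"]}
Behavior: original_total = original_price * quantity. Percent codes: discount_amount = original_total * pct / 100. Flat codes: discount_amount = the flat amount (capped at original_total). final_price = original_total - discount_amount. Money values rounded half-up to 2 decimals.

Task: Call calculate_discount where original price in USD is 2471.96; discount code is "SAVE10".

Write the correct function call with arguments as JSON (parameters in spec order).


Mapping each described value to its parameter name:
  'Original price in USD' -> original_price = 2471.96
  'Discount code' -> discount_code = "SAVE10"
calculate_discount({"original_price": 2471.96, "discount_code": "SAVE10"})


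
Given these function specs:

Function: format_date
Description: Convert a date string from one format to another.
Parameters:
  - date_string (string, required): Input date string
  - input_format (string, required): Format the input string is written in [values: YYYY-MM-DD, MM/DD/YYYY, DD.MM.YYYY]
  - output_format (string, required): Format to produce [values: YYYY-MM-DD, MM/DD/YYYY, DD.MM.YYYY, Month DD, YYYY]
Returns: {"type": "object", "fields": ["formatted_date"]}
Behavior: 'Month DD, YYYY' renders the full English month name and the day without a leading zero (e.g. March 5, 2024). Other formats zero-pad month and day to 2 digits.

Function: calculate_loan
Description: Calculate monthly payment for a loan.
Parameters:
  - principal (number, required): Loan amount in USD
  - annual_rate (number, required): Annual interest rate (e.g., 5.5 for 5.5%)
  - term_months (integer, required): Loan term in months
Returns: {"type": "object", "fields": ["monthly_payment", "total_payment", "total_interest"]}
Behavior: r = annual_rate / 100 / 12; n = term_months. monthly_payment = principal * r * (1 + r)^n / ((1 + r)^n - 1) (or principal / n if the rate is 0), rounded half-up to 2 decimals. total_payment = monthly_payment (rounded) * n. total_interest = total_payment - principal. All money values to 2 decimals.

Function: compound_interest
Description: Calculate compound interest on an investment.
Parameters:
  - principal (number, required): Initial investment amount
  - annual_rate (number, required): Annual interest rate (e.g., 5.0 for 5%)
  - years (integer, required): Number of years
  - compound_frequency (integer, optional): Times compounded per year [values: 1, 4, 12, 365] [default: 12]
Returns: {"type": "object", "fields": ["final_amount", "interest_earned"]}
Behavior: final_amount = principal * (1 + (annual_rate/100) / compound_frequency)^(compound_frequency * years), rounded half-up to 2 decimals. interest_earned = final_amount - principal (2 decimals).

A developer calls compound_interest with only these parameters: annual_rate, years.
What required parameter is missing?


Required parameters: principal, annual_rate, years
Provided: annual_rate, years
Missing: principal
principal


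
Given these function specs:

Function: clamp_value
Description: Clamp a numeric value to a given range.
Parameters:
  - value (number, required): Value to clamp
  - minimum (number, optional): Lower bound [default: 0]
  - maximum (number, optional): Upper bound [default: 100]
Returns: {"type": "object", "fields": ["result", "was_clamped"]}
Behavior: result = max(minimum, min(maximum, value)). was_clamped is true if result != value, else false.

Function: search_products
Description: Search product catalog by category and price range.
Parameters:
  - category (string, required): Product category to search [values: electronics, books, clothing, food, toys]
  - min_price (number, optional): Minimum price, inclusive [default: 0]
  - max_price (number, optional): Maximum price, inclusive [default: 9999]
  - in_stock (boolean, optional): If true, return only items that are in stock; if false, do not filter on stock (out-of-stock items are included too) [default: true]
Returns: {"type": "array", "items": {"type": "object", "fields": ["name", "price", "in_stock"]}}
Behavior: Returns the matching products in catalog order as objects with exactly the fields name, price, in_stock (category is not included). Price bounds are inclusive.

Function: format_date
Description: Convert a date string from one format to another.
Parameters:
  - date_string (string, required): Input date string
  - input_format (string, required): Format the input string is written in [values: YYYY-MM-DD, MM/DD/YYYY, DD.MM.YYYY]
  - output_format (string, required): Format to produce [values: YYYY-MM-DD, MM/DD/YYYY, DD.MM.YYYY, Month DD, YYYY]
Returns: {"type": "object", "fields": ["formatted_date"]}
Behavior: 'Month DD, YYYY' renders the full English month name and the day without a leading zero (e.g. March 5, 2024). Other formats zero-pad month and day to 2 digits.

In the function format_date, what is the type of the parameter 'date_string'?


The format_date spec declares:
  - date_string (string, required): Input date string
Type:
string


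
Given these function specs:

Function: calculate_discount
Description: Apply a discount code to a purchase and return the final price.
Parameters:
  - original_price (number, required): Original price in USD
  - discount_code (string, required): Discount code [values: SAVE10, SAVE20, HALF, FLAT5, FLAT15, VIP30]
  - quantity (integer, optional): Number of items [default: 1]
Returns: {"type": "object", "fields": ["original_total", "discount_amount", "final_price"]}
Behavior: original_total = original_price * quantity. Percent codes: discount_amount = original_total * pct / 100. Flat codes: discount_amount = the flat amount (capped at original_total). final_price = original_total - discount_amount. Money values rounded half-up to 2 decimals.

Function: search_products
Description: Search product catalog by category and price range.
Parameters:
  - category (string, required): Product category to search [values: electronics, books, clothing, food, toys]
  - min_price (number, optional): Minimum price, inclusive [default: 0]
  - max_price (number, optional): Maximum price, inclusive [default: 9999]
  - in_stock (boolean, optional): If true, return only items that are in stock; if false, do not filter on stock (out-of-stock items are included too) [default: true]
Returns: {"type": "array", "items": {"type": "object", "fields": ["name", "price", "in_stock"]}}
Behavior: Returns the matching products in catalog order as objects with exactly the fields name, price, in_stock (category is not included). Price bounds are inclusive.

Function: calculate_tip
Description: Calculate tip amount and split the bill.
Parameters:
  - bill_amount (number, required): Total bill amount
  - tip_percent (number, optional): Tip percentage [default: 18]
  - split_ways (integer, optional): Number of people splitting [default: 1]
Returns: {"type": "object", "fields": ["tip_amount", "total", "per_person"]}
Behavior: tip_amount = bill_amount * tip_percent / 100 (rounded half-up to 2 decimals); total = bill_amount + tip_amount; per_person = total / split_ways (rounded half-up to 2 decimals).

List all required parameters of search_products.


Parameters of search_products and their required/optional flag:
  category: required
  min_price: optional
  max_price: optional
  in_stock: optional
category


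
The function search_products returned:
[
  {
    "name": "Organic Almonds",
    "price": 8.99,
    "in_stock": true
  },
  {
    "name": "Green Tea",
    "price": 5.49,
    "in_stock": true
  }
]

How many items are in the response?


Items: Organic Almonds, Green Tea
2


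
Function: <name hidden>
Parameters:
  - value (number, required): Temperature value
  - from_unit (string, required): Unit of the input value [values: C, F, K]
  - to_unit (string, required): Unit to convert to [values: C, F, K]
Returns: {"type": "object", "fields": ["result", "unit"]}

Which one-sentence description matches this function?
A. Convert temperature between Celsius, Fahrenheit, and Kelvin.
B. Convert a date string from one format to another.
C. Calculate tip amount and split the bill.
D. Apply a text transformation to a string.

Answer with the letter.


Parameters value, from_unit, to_unit and return ["result", "unit"] fit: Convert temperature between Celsius, Fahrenheit, and Kelvin.
A


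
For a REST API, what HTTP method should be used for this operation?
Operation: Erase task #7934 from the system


GET = read, POST = create, PUT = update/replace, DELETE = remove
This operation is a removal.
DELETE


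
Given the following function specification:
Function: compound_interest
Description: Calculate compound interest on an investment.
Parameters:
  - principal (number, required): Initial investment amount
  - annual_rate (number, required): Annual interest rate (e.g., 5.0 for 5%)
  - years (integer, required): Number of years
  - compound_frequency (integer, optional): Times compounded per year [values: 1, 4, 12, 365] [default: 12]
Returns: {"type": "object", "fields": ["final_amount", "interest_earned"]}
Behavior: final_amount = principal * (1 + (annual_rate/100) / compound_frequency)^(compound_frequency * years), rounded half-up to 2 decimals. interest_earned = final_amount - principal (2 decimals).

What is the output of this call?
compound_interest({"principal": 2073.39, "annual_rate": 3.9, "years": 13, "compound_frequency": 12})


rate per period = 3.9/100/12 = 0.00325 (keep full precision); periods = 12 * 13 = 156
(1 + 0.00325)^156 = 1.65893844
final_amount = 2073.39 * 1.65893844 = 3439.626379 -> 3439.63
interest_earned = 3439.63 - 2073.39 = 1366.24
Output:
{"final_amount": 3439.63, "interest_earned": 1366.24}


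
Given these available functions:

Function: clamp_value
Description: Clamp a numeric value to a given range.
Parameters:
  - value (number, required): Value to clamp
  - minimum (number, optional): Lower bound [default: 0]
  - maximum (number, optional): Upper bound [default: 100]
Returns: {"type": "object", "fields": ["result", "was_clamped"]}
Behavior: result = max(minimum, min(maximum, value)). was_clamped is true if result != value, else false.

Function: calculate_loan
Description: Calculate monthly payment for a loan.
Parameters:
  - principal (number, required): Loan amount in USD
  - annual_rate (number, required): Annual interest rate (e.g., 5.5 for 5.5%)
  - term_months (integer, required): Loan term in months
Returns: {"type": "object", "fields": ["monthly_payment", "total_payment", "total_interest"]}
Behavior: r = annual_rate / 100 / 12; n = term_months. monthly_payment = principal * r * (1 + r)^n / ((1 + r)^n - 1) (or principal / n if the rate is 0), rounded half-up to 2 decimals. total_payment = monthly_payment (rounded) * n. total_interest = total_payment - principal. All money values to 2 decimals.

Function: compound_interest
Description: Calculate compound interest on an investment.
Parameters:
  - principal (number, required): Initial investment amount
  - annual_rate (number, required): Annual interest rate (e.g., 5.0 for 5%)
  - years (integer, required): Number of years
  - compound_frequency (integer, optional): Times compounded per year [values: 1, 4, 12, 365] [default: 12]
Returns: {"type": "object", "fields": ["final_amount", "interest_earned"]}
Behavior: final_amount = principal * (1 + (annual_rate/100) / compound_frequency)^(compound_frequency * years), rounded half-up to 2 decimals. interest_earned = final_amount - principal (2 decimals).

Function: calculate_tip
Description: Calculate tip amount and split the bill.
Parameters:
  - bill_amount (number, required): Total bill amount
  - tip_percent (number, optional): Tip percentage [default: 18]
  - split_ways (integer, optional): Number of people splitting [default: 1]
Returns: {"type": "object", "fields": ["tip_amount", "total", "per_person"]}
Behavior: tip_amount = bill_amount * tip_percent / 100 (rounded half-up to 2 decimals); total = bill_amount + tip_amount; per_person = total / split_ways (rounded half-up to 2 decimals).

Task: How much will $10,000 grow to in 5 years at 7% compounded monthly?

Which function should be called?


The task needs a function whose description is: Calculate compound interest on an investment.
compound_interest


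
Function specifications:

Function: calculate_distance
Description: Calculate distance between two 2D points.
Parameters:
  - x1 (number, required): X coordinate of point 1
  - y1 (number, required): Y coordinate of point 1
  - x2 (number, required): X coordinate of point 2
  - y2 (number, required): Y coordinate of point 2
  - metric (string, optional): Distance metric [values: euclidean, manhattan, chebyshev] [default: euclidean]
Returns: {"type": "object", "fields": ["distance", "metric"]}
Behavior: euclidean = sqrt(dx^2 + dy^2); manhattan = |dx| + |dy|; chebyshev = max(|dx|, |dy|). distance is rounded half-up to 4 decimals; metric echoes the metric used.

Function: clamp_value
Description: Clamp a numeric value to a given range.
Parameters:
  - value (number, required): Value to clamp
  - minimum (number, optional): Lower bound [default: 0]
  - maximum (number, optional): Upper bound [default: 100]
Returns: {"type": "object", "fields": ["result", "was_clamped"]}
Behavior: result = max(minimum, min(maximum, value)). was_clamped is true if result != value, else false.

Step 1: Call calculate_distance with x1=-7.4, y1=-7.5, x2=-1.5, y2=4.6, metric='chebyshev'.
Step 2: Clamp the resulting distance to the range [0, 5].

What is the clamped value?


Step 1: calculate_distance (chebyshev)
  |dx| = |-1.5 - -7.4| = 5.9; |dy| = |4.6 - -7.5| = 12.1
  chebyshev: max(5.9, 12.1) = 12.1
  Round to 4 decimals: 12.1
  -> distance = 12.1
Step 2: clamp_value(value=12.1, minimum=0, maximum=5)
  result = max(0, min(5, 12.1)) = max(0, 5) = 5
  was_clamped = (5 != 12.1) = true
  -> result = 5
5


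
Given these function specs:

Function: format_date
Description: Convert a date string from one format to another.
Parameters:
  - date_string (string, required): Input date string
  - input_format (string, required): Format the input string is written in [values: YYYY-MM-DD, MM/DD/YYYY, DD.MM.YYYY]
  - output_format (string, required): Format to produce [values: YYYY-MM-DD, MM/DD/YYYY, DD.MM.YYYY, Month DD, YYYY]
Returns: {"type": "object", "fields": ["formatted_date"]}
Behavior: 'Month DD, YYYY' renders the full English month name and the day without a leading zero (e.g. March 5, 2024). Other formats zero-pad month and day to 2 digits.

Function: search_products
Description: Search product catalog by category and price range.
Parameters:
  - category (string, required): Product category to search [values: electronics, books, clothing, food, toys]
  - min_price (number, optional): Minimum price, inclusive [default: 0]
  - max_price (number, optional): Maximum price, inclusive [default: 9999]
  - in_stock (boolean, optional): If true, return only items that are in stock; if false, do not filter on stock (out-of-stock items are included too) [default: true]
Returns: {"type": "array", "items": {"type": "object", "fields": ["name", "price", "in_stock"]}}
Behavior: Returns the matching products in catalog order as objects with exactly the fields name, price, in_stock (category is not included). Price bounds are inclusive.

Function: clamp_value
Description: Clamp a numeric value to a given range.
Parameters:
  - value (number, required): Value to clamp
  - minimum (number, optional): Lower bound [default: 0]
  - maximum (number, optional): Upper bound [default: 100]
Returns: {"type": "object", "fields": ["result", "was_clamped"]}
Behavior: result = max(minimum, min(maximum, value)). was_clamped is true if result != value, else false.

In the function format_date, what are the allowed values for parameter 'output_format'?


The format_date spec declares:
  - output_format (string, required): Format to produce [values: YYYY-MM-DD, MM/DD/YYYY, DD.MM.YYYY, Month DD, YYYY]
Allowed values:
YYYY-MM-DD, MM/DD/YYYY, DD.MM.YYYY, Month DD, YYYY


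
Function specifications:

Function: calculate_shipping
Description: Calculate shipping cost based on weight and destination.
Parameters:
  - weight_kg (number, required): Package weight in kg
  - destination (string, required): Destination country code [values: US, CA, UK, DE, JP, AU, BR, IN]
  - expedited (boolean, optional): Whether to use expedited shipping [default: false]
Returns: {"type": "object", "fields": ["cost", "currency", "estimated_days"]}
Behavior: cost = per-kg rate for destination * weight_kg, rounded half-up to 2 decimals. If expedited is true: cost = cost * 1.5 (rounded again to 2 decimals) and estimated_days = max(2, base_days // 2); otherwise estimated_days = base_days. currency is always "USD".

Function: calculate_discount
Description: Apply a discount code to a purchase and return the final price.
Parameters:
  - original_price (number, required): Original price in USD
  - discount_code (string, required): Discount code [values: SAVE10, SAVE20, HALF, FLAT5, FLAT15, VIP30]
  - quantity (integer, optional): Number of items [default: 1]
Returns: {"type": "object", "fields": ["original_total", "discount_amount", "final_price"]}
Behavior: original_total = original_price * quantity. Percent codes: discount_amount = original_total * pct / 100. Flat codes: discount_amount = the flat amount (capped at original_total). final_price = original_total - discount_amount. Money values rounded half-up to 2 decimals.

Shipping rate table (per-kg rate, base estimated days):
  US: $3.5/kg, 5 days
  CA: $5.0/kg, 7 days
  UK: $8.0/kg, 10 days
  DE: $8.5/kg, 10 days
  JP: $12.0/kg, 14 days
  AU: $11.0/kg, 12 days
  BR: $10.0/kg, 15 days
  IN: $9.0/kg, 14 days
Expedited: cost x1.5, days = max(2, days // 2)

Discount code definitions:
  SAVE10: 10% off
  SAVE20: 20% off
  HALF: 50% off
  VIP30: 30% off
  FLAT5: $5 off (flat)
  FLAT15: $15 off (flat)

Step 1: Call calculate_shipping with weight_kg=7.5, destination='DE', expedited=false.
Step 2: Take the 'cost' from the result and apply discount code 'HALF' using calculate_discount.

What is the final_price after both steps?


Step 1: calculate_shipping(weight_kg=7.5, destination=DE, expedited=false)
  Rate for DE: $8.5/kg, base 10 days
  cost = 8.5 * 7.5 = 63.75 -> 63.75
  expedited not set/false: estimated_days = 10
  -> cost = 63.75 USD
Step 2: calculate_discount(original_price=63.75, discount_code=HALF, quantity=1)
  original_total = 63.75 * 1 = 63.75
  HALF = 50% off: discount_amount = 63.75 * 50/100 = 31.875 -> 31.88
  final_price = 63.75 - 31.88 = 31.87
  -> final_price = 31.87
$31.87


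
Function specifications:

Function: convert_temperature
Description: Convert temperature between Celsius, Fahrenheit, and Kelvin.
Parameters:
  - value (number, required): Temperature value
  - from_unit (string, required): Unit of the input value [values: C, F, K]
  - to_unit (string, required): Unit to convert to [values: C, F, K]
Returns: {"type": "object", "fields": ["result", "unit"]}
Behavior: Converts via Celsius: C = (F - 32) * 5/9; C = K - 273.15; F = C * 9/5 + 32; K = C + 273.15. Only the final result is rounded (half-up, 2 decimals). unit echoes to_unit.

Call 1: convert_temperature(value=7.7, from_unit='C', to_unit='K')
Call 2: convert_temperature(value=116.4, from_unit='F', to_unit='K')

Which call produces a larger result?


Call 1:
  Input already in C: 7.7
  To K: 7.7 + 273.15 = 280.85
  Round to 2 decimals: 280.85
  -> 280.85 K
Call 2:
  To C: (116.4 - 32) * 5/9 = 46.888889
  To K: 46.888889 + 273.15 = 320.038889
  Round to 2 decimals: 320.04
  -> 320.04 K
Call 2 (320.04 K)


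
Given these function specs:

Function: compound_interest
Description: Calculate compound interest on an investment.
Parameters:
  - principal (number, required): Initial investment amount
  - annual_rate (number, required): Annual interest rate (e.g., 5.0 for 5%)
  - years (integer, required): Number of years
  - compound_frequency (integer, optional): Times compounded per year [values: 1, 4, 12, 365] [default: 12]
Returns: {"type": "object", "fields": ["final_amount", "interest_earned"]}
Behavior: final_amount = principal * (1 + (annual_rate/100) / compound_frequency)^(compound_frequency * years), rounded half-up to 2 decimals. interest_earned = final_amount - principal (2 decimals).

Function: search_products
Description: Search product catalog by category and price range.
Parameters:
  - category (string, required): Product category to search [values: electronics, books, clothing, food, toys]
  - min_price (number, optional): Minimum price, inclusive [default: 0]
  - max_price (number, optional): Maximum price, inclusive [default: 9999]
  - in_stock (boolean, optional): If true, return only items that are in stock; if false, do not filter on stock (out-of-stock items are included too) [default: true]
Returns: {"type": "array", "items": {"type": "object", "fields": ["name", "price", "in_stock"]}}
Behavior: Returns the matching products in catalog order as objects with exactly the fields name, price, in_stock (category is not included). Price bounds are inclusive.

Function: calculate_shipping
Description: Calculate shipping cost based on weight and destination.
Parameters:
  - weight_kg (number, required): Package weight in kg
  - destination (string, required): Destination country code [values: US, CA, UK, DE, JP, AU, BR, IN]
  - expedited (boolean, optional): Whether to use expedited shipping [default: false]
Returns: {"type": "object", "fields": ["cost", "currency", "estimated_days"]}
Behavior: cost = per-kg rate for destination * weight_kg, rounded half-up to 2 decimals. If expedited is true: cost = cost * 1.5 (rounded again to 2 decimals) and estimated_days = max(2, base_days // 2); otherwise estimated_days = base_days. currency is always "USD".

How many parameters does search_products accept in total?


Parameters of search_products: category (required), min_price (optional), max_price (optional), in_stock (optional)
Total:
4


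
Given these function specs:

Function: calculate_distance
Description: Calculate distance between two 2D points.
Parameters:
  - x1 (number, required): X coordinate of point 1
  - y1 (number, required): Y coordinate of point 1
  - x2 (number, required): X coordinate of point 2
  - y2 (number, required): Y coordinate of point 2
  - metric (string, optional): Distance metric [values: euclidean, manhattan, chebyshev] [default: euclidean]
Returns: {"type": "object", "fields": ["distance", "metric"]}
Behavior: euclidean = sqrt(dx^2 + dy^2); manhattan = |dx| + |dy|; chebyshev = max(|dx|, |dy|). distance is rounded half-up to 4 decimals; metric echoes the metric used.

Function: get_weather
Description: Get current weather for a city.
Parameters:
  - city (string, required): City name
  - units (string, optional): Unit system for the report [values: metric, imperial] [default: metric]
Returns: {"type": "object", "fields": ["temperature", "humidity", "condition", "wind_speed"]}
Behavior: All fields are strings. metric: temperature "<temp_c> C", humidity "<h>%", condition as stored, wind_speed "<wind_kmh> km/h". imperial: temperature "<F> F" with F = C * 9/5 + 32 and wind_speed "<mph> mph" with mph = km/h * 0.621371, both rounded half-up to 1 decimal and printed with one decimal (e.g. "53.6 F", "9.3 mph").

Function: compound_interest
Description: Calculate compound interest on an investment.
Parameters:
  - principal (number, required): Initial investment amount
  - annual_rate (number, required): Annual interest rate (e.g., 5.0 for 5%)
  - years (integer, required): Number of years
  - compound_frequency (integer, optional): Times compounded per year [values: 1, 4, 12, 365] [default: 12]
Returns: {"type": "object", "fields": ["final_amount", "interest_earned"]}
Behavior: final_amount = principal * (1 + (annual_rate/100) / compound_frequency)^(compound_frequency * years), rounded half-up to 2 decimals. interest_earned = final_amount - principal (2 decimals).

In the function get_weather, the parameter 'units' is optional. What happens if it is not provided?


The get_weather spec declares:
  - units (string, optional): Unit system for the report [values: metric, imperial] [default: metric]
It defaults to metric


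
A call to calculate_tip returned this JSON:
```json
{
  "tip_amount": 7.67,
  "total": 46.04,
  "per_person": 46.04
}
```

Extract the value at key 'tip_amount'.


7.67


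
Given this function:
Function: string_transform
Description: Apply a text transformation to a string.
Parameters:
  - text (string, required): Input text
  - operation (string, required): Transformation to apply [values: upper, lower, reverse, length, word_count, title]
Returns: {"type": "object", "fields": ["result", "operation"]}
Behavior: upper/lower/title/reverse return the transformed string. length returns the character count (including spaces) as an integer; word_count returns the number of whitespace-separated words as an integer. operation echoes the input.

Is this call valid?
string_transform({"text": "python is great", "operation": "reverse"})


Checking all required parameters present and types match... All valid.
Valid


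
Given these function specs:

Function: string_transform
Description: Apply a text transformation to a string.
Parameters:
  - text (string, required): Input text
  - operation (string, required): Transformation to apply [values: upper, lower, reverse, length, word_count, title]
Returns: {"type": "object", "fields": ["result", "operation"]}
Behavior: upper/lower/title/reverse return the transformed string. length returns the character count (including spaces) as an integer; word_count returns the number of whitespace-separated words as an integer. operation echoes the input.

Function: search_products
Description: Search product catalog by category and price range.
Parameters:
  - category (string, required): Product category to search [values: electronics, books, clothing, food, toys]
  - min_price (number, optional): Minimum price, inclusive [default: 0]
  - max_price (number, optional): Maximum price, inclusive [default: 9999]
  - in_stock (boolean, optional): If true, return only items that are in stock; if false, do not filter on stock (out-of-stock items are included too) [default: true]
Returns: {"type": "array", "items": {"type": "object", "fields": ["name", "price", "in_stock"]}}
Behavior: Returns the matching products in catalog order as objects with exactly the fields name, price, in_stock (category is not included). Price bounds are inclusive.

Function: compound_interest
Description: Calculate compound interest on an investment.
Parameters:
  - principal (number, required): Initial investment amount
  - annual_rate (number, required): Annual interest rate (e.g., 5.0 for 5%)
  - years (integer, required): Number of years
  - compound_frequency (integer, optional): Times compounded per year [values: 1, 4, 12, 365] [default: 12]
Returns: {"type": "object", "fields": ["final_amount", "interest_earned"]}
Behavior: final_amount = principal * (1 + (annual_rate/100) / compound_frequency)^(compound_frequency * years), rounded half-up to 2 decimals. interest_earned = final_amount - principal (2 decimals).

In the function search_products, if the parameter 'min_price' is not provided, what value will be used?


The search_products spec declares:
  - min_price (number, optional): Minimum price, inclusive [default: 0]
Default:
0


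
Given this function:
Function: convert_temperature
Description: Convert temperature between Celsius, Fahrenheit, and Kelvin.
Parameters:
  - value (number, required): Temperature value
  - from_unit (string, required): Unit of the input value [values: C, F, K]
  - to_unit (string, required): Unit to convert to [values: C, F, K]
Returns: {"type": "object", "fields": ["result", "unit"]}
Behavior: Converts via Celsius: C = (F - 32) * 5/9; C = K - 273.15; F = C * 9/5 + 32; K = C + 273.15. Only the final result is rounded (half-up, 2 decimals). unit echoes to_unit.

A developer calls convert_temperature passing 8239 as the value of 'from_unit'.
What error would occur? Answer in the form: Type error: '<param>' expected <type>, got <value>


Spec: 'from_unit' is declared as string; 8239 is an integer.
Type error: 'from_unit' expected string, got 8239
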